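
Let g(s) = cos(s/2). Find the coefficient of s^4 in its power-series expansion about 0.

1/384

g(0) = 1
g′(0) = 0
g′′(0) = -1/4
g′′′(0) = 0
g^(4)(0) = 1/16
Dividing each by k! gives the coefficients c_0, ..., c_4.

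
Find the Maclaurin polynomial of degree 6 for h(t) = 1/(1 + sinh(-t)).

Let u equal the inner series; expand the outer function in u and truncate.
[t^0] = 1;  [t^1] = 1;  [t^2] = 1;  [t^3] = 7/6;  [t^4] = 4/3;  [t^5] = 181/120;  [t^6] = 77/45.

77*t^6/45 + 181*t^5/120 + 4*t^4/3 + 7*t^3/6 + t^2 + t + 1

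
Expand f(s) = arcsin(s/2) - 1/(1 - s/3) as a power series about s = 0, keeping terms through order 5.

-551*s^5/311040 - s^4/81 - 7*s^3/432 - s^2/9 + s/6 - 1

Expand each term separately and add.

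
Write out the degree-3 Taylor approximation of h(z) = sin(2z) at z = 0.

-4*z^3/3 + 2*z

Differentiate repeatedly and evaluate at the center.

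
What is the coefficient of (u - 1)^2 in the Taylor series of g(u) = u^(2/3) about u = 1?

-1/9

[(u - 1)^0] = 1;  [(u - 1)^1] = 2/3;  [(u - 1)^2] = -1/9.
So c_2 = g′′(1)/2! = -1/9.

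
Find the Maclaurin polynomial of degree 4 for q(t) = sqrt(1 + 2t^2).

q(0) = 1
q′(0) = 0
q′′(0) = 2
q′′′(0) = 0
q^(4)(0) = -12

-t^4/2 + t^2 + 1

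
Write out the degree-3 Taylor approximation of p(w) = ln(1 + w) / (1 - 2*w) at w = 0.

10*w^3/3 + 3*w^2/2 + w

Use 1/(1 - r) = Σ r^k on the denominator, then take the Cauchy product.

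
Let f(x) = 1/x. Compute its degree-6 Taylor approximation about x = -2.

-(x + 2)^6/128 - (x + 2)^5/64 - (x + 2)^4/32 - (x + 2)^3/16 - (x + 2)^2/8 - (x + 2)/4 - 1/2

Use the known series and substitute for the argument.
f(-2) = -1/2
f′(-2) = -1/4
f′′(-2) = -1/4
f′′′(-2) = -3/8
f^(4)(-2) = -3/4
f^(5)(-2) = -15/8
f^(6)(-2) = -45/8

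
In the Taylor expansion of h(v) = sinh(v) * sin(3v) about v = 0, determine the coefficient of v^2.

3

Multiply the two series term by term and collect like powers.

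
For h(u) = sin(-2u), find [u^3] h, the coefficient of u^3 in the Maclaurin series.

4/3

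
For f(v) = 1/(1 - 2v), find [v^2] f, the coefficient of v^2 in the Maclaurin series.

4

Apply the Taylor formula c_k = f^(k)(a)/k!.
[v^0] = 1;  [v^1] = 2;  [v^2] = 4.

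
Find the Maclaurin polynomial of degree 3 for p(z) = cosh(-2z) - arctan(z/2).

z^3/24 + 2*z^2 - z/2 + 1

Expand each term separately and add.
p(0) = 1
p′(0) = -1/2
p′′(0) = 4
p′′′(0) = 1/4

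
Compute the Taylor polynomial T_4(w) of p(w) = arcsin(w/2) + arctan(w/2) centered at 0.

-w^3/48 + w

Combine the two series term by term.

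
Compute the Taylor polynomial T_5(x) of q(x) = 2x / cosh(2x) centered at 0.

Invert the denominator's series and multiply.
[x^0] = 0;  [x^1] = 2;  [x^2] = 0;  [x^3] = -4;  [x^4] = 0;  [x^5] = 20/3.

20*x^5/3 - 4*x^3 + 2*x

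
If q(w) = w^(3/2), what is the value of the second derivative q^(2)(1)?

The coefficient of (w - 1)^2 in the expansion is 3/8, so q′′(1) = 2! * (3/8) = 3/4.

3/4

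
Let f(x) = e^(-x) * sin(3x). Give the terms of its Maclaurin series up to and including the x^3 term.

-3*x^3 - 3*x^2 + 3*x

Write out both Maclaurin series and multiply, keeping only the needed powers.
[x^0] = 0;  [x^1] = 3;  [x^2] = -3;  [x^3] = -3.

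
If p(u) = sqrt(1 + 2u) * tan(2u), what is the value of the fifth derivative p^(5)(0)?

Expand each factor separately, then convolve coefficients.
From the series, [u^5] p = 101/60; multiply by 5! = 120 to get 202.

202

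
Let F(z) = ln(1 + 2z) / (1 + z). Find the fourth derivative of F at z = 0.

-256

Multiply the two series term by term and collect like powers.
The coefficient of z^4 in the expansion is -32/3, so F^(4)(0) = 4! * (-32/3) = -256.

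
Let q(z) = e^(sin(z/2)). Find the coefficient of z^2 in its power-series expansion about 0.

1/8

Plug the Maclaurin series of the inner function into that of the outer and collect terms.
So c_2 = q′′(0)/2! = 1/8.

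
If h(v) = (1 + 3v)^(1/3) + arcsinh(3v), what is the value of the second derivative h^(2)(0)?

Expand each term separately and add.
From the series, [v^2] h = -1; multiply by 2! = 2 to get -2.

-2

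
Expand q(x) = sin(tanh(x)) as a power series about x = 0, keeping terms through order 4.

Let u equal the inner series; expand the outer function in u and truncate.
[x^0] = 0;  [x^1] = 1;  [x^2] = 0;  [x^3] = -1/2;  [x^4] = 0.

-x^3/2 + x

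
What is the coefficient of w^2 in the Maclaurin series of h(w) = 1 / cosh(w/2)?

-1/8

Divide the numerator series by the denominator series (power-series long division).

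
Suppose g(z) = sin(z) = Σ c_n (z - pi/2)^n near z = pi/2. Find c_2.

-1/2

g(pi/2) = 1
g′(pi/2) = 0
g′′(pi/2) = -1
Dividing each by k! gives the coefficients c_0, ..., c_2.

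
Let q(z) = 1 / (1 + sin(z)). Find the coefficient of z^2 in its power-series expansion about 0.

1

Use the geometric series for the reciprocal, then substitute.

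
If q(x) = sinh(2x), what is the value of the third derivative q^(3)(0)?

From the series, [x^3] q = 4/3; multiply by 3! = 6 to get 8.

8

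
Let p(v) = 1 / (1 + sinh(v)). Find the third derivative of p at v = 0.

Expand as Σ (-1)^k u^k with u equal to the inner function's series.
From the series, [v^3] p = -7/6; multiply by 3! = 6 to get -7.

-7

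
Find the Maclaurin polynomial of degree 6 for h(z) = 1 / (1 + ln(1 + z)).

Write 1/(1+u) = 1 - u + u^2 - u^3 + ... and substitute the series for u.
h(0) = 1
h′(0) = -1
h′′(0) = 3
h′′′(0) = -14
h^(4)(0) = 88
h^(5)(0) = -694
h^(6)(0) = 6578

3289*z^6/360 - 347*z^5/60 + 11*z^4/3 - 7*z^3/3 + 3*z^2/2 - z + 1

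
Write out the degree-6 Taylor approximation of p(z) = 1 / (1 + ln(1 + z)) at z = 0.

3289*z^6/360 - 347*z^5/60 + 11*z^4/3 - 7*z^3/3 + 3*z^2/2 - z + 1

Use the geometric series for the reciprocal, then substitute.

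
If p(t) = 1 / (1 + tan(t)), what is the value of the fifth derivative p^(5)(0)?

Use the geometric series for the reciprocal, then substitute.
The coefficient of t^5 in the expansion is -32/15, so p^(5)(0) = 5! * (-32/15) = -256.

-256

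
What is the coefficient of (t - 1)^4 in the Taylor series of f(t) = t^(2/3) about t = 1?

Apply the Taylor formula c_k = f^(k)(a)/k!.

-7/243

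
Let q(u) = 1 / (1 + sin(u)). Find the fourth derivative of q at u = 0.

Expand as Σ (-1)^k u^k with u equal to the inner function's series.
From the series, [u^4] q = 2/3; multiply by 4! = 24 to get 16.

16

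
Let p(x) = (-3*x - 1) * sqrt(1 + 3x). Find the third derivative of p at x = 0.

81/8

Distribute the polynomial across the series and collect like powers.
From the series, [x^3] p = 27/16; multiply by 3! = 6 to get 81/8.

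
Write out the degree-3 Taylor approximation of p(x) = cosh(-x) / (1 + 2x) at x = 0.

-9*x^3 + 9*x^2/2 - 2*x + 1

Write out both Maclaurin series and multiply, keeping only the needed powers.
p(0) = 1
p′(0) = -2
p′′(0) = 9
p′′′(0) = -54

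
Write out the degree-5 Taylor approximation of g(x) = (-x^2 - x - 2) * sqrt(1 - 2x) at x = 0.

23*x^5/8 + 9*x^4/4 + 5*x^3/2 + x^2 + x - 2

Shift and add copies of the series according to the polynomial's terms.
g(0) = -2
g′(0) = 1
g′′(0) = 2
g′′′(0) = 15
g^(4)(0) = 54
g^(5)(0) = 345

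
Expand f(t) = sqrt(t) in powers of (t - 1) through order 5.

f(1) = 1
f′(1) = 1/2
f′′(1) = -1/4
f′′′(1) = 3/8
f^(4)(1) = -15/16
f^(5)(1) = 105/32
Dividing each by k! gives the coefficients c_0, ..., c_5.

7*(t - 1)^5/256 - 5*(t - 1)^4/128 + (t - 1)^3/16 - (t - 1)^2/8 + (t - 1)/2 + 1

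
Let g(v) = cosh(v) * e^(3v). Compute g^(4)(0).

136

Multiply the two series term by term and collect like powers.
From the series, [v^4] g = 17/3; multiply by 4! = 24 to get 136.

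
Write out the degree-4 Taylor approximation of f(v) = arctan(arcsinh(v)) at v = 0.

-v^3/2 + v

Let u equal the inner series; expand the outer function in u and truncate.
f(0) = 0
f′(0) = 1
f′′(0) = 0
f′′′(0) = -3
f^(4)(0) = 0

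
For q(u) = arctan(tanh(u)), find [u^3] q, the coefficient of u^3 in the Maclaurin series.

-2/3

Compose series: expand the inner function first, then feed it into the outer expansion.
q(0) = 0
q′(0) = 1
q′′(0) = 0
q′′′(0) = -4
Then c_k = q^(k)(0)/k! gives each Taylor coefficient.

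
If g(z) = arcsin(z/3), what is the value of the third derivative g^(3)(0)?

1/27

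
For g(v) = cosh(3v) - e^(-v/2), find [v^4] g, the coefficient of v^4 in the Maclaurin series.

Combine the two series term by term.
g(0) = 0
g′(0) = 1/2
g′′(0) = 35/4
g′′′(0) = 1/8
g^(4)(0) = 1295/16
So c_4 = g^(4)(0)/4! = 1295/384.

1295/384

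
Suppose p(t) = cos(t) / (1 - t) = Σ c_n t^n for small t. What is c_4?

13/24

Expand 1/(denominator) as a geometric series and multiply by the numerator's series.
p(0) = 1
p′(0) = 1
p′′(0) = 1
p′′′(0) = 3
p^(4)(0) = 13
The Taylor polynomial is Σ p^(k)(0)/k! · t^k.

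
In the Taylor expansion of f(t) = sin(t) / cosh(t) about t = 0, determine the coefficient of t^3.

Divide the numerator series by the denominator series (power-series long division).
f(0) = 0
f′(0) = 1
f′′(0) = 0
f′′′(0) = -4

-2/3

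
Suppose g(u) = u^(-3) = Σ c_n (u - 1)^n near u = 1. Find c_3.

-10

c_3 = g′′′(1)/3! = -10.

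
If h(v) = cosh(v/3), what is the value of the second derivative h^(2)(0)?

1/9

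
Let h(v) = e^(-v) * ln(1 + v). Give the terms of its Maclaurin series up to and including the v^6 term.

-83*v^6/144 + 89*v^5/120 - v^4 + 4*v^3/3 - 3*v^2/2 + v

Take the Cauchy product of the two expansions.
[v^0] = 0;  [v^1] = 1;  [v^2] = -3/2;  [v^3] = 4/3;  [v^4] = -1;  [v^5] = 89/120;  [v^6] = -83/144.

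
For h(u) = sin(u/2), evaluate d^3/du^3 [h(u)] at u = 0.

The coefficient of u^3 in the expansion is -1/48, so h′′′(0) = 3! * (-1/48) = -1/8.

-1/8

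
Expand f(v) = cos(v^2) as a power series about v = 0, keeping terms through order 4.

f(0) = 1
f′(0) = 0
f′′(0) = 0
f′′′(0) = 0
f^(4)(0) = -12
Dividing each by k! gives the coefficients c_0, ..., c_4.

1 - v^4/2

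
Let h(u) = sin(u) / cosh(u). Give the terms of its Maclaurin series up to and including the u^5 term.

3*u^5/10 - 2*u^3/3 + u

Divide the numerator series by the denominator series (power-series long division).
h(0) = 0
h′(0) = 1
h′′(0) = 0
h′′′(0) = -4
h^(4)(0) = 0
h^(5)(0) = 36
Dividing each by k! gives the coefficients c_0, ..., c_5.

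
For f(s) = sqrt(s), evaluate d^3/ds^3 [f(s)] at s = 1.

3/8

The coefficient of (s - 1)^3 in the expansion is 1/16, so f′′′(1) = 3! * (1/16) = 3/8.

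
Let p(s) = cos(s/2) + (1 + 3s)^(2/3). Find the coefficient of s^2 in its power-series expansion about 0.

Combine the two series term by term.
So c_2 = p′′(0)/2! = -9/8.

-9/8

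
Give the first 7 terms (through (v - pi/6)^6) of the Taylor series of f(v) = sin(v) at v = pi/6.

-(v - pi/6)^6/1440 + sqrt(3)*(v - pi/6)^5/240 + (v - pi/6)^4/48 - sqrt(3)*(v - pi/6)^3/12 - (v - pi/6)^2/4 + sqrt(3)*(v - pi/6)/2 + 1/2

f(pi/6) = 1/2
f′(pi/6) = sqrt(3)/2
f′′(pi/6) = -1/2
f′′′(pi/6) = -sqrt(3)/2
f^(4)(pi/6) = 1/2
f^(5)(pi/6) = sqrt(3)/2
f^(6)(pi/6) = -1/2
The Taylor polynomial is Σ f^(k)(pi/6)/k! · (v - pi/6)^k.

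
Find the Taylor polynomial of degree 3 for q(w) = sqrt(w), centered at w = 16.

(w - 16)^3/16384 - (w - 16)^2/512 + (w - 16)/8 + 4

q(16) = 4
q′(16) = 1/8
q′′(16) = -1/256
q′′′(16) = 3/8192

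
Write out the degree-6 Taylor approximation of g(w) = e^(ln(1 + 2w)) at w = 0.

2*w + 1

Compose series: expand the inner function first, then feed it into the outer expansion.
g(0) = 1
g′(0) = 2
g′′(0) = 0
g′′′(0) = 0
g^(4)(0) = 0
g^(5)(0) = 0
g^(6)(0) = 0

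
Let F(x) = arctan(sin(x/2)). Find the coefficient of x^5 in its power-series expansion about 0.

3/256

Compose series: expand the inner function first, then feed it into the outer expansion.
F(0) = 0
F′(0) = 1/2
F′′(0) = 0
F′′′(0) = -3/8
F^(4)(0) = 0
F^(5)(0) = 45/32
Then c_k = F^(k)(0)/k! gives each Taylor coefficient.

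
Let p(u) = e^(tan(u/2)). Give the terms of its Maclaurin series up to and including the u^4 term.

3*u^4/128 + u^3/16 + u^2/8 + u/2 + 1

Plug the Maclaurin series of the inner function into that of the outer and collect terms.
p(0) = 1
p′(0) = 1/2
p′′(0) = 1/4
p′′′(0) = 3/8
p^(4)(0) = 9/16
The Taylor polynomial is Σ p^(k)(0)/k! · u^k.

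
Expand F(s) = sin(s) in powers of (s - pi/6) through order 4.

F(pi/6) = 1/2
F′(pi/6) = sqrt(3)/2
F′′(pi/6) = -1/2
F′′′(pi/6) = -sqrt(3)/2
F^(4)(pi/6) = 1/2

(s - pi/6)^4/48 - sqrt(3)*(s - pi/6)^3/12 - (s - pi/6)^2/4 + sqrt(3)*(s - pi/6)/2 + 1/2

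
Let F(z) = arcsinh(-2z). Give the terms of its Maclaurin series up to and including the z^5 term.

F(0) = 0
F′(0) = -2
F′′(0) = 0
F′′′(0) = 8
F^(4)(0) = 0
F^(5)(0) = -288
Then c_k = F^(k)(0)/k! gives each Taylor coefficient.

-12*z^5/5 + 4*z^3/3 - 2*z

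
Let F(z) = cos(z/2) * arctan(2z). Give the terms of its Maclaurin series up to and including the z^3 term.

-35*z^3/12 + 2*z

Take the Cauchy product of the two expansions.
F(0) = 0
F′(0) = 2
F′′(0) = 0
F′′′(0) = -35/2
The Taylor polynomial is Σ F^(k)(0)/k! · z^k.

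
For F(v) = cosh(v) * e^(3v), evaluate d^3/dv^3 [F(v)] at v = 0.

36

Write out both Maclaurin series and multiply, keeping only the needed powers.
The coefficient of v^3 in the expansion is 6, so F′′′(0) = 3! * (6) = 36.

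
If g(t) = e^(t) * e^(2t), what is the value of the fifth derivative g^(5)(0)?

243

Take the Cauchy product of the two expansions.
The coefficient of t^5 in the expansion is 81/40, so g^(5)(0) = 5! * (81/40) = 243.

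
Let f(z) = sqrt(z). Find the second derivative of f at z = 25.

Apply the Taylor formula c_k = f^(k)(a)/k!.
From the series, [(z - 25)^2] f = -1/1000; multiply by 2! = 2 to get -1/500.

-1/500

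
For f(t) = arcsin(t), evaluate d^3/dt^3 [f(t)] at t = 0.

Compute the successive derivatives at the expansion point and divide by k!.
From the series, [t^3] f = 1/6; multiply by 3! = 6 to get 1.

1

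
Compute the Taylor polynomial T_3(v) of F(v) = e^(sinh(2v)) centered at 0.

Substitute the inner expansion into the outer series and collect powers.
[v^0] = 1;  [v^1] = 2;  [v^2] = 2;  [v^3] = 8/3.

8*v^3/3 + 2*v^2 + 2*v + 1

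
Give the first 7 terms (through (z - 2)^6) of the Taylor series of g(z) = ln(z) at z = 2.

Apply the Taylor formula c_k = f^(k)(a)/k!.
[(z - 2)^0] = ln(2);  [(z - 2)^1] = 1/2;  [(z - 2)^2] = -1/8;  [(z - 2)^3] = 1/24;  [(z - 2)^4] = -1/64;  [(z - 2)^5] = 1/160;  [(z - 2)^6] = -1/384.

-(z - 2)^6/384 + (z - 2)^5/160 - (z - 2)^4/64 + (z - 2)^3/24 - (z - 2)^2/8 + (z - 2)/2 + ln(2)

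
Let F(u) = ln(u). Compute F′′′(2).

Differentiate repeatedly and evaluate at the center.
The coefficient of (u - 2)^3 in the expansion is 1/24, so F′′′(2) = 3! * (1/24) = 1/4.

1/4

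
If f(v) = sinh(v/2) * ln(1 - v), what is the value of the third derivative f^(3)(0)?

Take the Cauchy product of the two expansions.
The coefficient of v^3 in the expansion is -1/4, so f′′′(0) = 3! * (-1/4) = -3/2.

-3/2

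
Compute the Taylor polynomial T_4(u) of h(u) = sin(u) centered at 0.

-u^3/6 + u

Compute the successive derivatives at the expansion point and divide by k!.
h(0) = 0
h′(0) = 1
h′′(0) = 0
h′′′(0) = -1
h^(4)(0) = 0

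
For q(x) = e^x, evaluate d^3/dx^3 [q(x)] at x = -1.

From the series, [(x + 1)^3] q = e^(-1)/6; multiply by 3! = 6 to get e^(-1).

e^(-1)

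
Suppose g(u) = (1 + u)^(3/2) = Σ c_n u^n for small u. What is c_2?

3/8

[u^0] = 1;  [u^1] = 3/2;  [u^2] = 3/8.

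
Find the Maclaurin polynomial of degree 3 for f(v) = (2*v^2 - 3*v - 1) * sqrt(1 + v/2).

75*v^3/128 + 41*v^2/32 - 13*v/4 - 1

Shift and add copies of the series according to the polynomial's terms.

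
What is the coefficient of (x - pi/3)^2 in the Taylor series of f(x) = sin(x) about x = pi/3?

-sqrt(3)/4

Use the known series and substitute for the argument.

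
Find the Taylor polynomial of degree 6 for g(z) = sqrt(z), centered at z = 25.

-21*(z - 25)^6/50000000000 + 7*(z - 25)^5/500000000 - (z - 25)^4/2000000 + (z - 25)^3/50000 - (z - 25)^2/1000 + (z - 25)/10 + 5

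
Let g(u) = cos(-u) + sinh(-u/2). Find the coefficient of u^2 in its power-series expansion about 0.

Add the two expansions coefficient-wise.
g(0) = 1
g′(0) = -1/2
g′′(0) = -1
So c_2 = g′′(0)/2! = -1/2.

-1/2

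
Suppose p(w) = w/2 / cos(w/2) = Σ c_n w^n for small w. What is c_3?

Invert the denominator's series and multiply.
p(0) = 0
p′(0) = 1/2
p′′(0) = 0
p′′′(0) = 3/8
The Taylor polynomial is Σ p^(k)(0)/k! · w^k.

1/16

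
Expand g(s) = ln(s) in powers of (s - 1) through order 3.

(s - 1)^3/3 - (s - 1)^2/2 + (s - 1)

[(s - 1)^0] = 0;  [(s - 1)^1] = 1;  [(s - 1)^2] = -1/2;  [(s - 1)^3] = 1/3.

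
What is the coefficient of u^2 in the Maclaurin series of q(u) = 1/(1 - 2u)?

4

Apply the Taylor formula c_k = f^(k)(a)/k!.
[u^0] = 1;  [u^1] = 2;  [u^2] = 4.
So c_2 = q′′(0)/2! = 4.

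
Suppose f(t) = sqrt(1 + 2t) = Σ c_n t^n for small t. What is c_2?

-1/2

Use the known series and substitute for the argument.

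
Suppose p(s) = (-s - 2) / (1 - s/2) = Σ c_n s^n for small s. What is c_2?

-1

Multiply each power in the prefactor through the base expansion.
p(0) = -2
p′(0) = -2
p′′(0) = -2
The Taylor polynomial is Σ p^(k)(0)/k! · s^k.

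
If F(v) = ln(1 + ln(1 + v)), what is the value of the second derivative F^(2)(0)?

Substitute the inner expansion into the outer series and collect powers.
The coefficient of v^2 in the expansion is -1, so F′′(0) = 2! * (-1) = -2.

-2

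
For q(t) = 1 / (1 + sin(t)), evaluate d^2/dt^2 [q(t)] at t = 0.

2

Write 1/(1+u) = 1 - u + u^2 - u^3 + ... and substitute the series for u.
From the series, [t^2] q = 1; multiply by 2! = 2 to get 2.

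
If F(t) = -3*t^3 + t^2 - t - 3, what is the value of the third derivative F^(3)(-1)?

From the series, [(t + 1)^3] F = -3; multiply by 3! = 6 to get -18.

-18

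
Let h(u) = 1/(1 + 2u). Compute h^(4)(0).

384

Compute the successive derivatives at the expansion point and divide by k!.
From the series, [u^4] h = 16; multiply by 4! = 24 to get 384.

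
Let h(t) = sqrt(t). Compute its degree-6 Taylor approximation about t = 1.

-21*(t - 1)^6/1024 + 7*(t - 1)^5/256 - 5*(t - 1)^4/128 + (t - 1)^3/16 - (t - 1)^2/8 + (t - 1)/2 + 1

h(1) = 1
h′(1) = 1/2
h′′(1) = -1/4
h′′′(1) = 3/8
h^(4)(1) = -15/16
h^(5)(1) = 105/32
h^(6)(1) = -945/64
Then c_k = h^(k)(1)/k! gives each Taylor coefficient.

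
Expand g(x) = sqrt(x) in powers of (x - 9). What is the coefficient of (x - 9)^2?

Differentiate repeatedly and evaluate at the center.
g(9) = 3
g′(9) = 1/6
g′′(9) = -1/108
So c_2 = g′′(9)/2! = -1/216.

-1/216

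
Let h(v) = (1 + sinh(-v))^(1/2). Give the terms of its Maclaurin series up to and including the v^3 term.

Let u equal the inner series; expand the outer function in u and truncate.

-7*v^3/48 - v^2/8 - v/2 + 1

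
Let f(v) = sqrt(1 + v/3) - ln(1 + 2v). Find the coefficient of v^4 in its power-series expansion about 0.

Combine the two series term by term.
[v^0] = 1;  [v^1] = -11/6;  [v^2] = 143/72;  [v^3] = -1151/432;  [v^4] = 41467/10368.
So c_4 = f^(4)(0)/4! = 41467/10368.

41467/10368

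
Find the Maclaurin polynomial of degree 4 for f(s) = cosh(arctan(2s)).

-14*s^4/3 + 2*s^2 + 1

Plug the Maclaurin series of the inner function into that of the outer and collect terms.
f(0) = 1
f′(0) = 0
f′′(0) = 4
f′′′(0) = 0
f^(4)(0) = -112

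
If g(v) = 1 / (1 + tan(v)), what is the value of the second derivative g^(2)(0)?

Write 1/(1+u) = 1 - u + u^2 - u^3 + ... and substitute the series for u.
The coefficient of v^2 in the expansion is 1, so g′′(0) = 2! * (1) = 2.

2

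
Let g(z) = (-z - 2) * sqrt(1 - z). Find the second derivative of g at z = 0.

Multiply each power in the prefactor through the base expansion.
From the series, [z^2] g = 3/4; multiply by 2! = 2 to get 3/2.

3/2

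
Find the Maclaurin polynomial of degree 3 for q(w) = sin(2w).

-4*w^3/3 + 2*w

Differentiate repeatedly and evaluate at the center.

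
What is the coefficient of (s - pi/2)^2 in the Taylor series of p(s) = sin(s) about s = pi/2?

-1/2

Differentiate repeatedly and evaluate at the center.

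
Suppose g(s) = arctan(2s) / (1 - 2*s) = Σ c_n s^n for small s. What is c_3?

16/3

Use 1/(1 - r) = Σ r^k on the denominator, then take the Cauchy product.
[s^0] = 0;  [s^1] = 2;  [s^2] = 4;  [s^3] = 16/3.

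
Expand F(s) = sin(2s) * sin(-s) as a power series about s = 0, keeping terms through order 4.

5*s^4/3 - 2*s^2

Multiply the two series term by term and collect like powers.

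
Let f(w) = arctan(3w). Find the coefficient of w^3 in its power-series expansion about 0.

-9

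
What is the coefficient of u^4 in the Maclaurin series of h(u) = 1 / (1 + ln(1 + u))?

11/3

Write 1/(1+u) = 1 - u + u^2 - u^3 + ... and substitute the series for u.
h(0) = 1
h′(0) = -1
h′′(0) = 3
h′′′(0) = -14
h^(4)(0) = 88
Then c_k = h^(k)(0)/k! gives each Taylor coefficient.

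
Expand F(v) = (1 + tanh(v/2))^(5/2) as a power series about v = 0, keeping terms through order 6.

2321*v^6/196608 + 25*v^5/24576 - 165*v^4/2048 - 25*v^3/384 + 15*v^2/32 + 5*v/4 + 1

Substitute the inner expansion into the outer series and collect powers.
[v^0] = 1;  [v^1] = 5/4;  [v^2] = 15/32;  [v^3] = -25/384;  [v^4] = -165/2048;  [v^5] = 25/24576;  [v^6] = 2321/196608.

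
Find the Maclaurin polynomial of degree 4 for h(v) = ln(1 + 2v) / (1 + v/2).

Write out both Maclaurin series and multiply, keeping only the needed powers.
h(0) = 0
h′(0) = 2
h′′(0) = -6
h′′′(0) = 25
h^(4)(0) = -146

-73*v^4/12 + 25*v^3/6 - 3*v^2 + 2*v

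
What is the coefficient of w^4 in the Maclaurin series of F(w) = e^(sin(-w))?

Substitute the inner expansion into the outer series and collect powers.
F(0) = 1
F′(0) = -1
F′′(0) = 1
F′′′(0) = 0
F^(4)(0) = -3
Then c_k = F^(k)(0)/k! gives each Taylor coefficient.

-1/8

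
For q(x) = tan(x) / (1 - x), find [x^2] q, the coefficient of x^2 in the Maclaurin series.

Expand each factor separately, then convolve coefficients.
[x^0] = 0;  [x^1] = 1;  [x^2] = 1.
So c_2 = q′′(0)/2! = 1.

1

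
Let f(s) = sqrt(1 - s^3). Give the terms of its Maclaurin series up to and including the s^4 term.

1 - s^3/2

f(0) = 1
f′(0) = 0
f′′(0) = 0
f′′′(0) = -3
f^(4)(0) = 0
Then c_k = f^(k)(0)/k! gives each Taylor coefficient.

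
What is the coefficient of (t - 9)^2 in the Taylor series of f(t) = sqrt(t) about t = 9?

f(9) = 3
f′(9) = 1/6
f′′(9) = -1/108
So c_2 = f′′(9)/2! = -1/216.

-1/216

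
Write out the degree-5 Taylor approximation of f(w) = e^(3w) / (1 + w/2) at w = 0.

169*w^5/160 + 31*w^4/16 + 23*w^3/8 + 13*w^2/4 + 5*w/2 + 1

Write out both Maclaurin series and multiply, keeping only the needed powers.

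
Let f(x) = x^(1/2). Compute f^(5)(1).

105/32

From the series, [(x - 1)^5] f = 7/256; multiply by 5! = 120 to get 105/32.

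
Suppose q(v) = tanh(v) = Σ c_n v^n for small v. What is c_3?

-1/3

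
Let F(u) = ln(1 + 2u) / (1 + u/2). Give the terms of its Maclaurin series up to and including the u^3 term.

25*u^3/6 - 3*u^2 + 2*u

Take the Cauchy product of the two expansions.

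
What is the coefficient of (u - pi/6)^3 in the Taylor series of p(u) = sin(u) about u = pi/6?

Differentiate repeatedly and evaluate at the center.
p(pi/6) = 1/2
p′(pi/6) = sqrt(3)/2
p′′(pi/6) = -1/2
p′′′(pi/6) = -sqrt(3)/2

-sqrt(3)/12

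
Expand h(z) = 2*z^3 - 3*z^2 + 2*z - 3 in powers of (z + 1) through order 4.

h(-1) = -10
h′(-1) = 14
h′′(-1) = -18
h′′′(-1) = 12
h^(4)(-1) = 0
The Taylor polynomial is Σ h^(k)(-1)/k! · (z + 1)^k.

2*(z + 1)^3 - 9*(z + 1)^2 + 14*(z + 1) - 10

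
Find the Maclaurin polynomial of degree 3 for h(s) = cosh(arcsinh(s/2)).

Let u equal the inner series; expand the outer function in u and truncate.
[s^0] = 1;  [s^1] = 0;  [s^2] = 1/8;  [s^3] = 0.

s^2/8 + 1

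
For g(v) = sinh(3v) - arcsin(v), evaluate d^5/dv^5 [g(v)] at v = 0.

234

Expand each term separately and add.
The coefficient of v^5 in the expansion is 39/20, so g^(5)(0) = 5! * (39/20) = 234.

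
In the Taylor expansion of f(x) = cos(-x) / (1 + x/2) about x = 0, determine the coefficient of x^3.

1/8

Multiply the two series term by term and collect like powers.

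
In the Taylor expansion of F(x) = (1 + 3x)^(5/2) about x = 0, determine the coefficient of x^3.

Use the known series and substitute for the argument.

135/16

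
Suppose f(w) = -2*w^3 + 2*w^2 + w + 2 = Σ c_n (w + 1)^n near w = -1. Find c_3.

Use the known series and substitute for the argument.
f(-1) = 5
f′(-1) = -9
f′′(-1) = 16
f′′′(-1) = -12

-2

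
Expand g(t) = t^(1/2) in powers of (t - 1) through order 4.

-5*(t - 1)^4/128 + (t - 1)^3/16 - (t - 1)^2/8 + (t - 1)/2 + 1

Differentiate repeatedly and evaluate at the center.
g(1) = 1
g′(1) = 1/2
g′′(1) = -1/4
g′′′(1) = 3/8
g^(4)(1) = -15/16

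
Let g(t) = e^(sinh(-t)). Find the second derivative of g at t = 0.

1

Substitute the inner expansion into the outer series and collect powers.
The coefficient of t^2 in the expansion is 1/2, so g′′(0) = 2! * (1/2) = 1.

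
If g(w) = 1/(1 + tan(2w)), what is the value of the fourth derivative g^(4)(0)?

Compose series: expand the inner function first, then feed it into the outer expansion.
The coefficient of w^4 in the expansion is 80/3, so g^(4)(0) = 4! * (80/3) = 640.

640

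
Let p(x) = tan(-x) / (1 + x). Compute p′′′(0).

-8

Multiply the two series term by term and collect like powers.
The coefficient of x^3 in the expansion is -4/3, so p′′′(0) = 3! * (-4/3) = -8.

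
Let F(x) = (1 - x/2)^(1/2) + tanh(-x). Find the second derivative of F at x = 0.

-1/16

Combine the two series term by term.
From the series, [x^2] F = -1/32; multiply by 2! = 2 to get -1/16.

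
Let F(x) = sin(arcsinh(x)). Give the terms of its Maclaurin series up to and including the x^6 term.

x^5/6 - x^3/3 + x

Compose series: expand the inner function first, then feed it into the outer expansion.
[x^0] = 0;  [x^1] = 1;  [x^2] = 0;  [x^3] = -1/3;  [x^4] = 0;  [x^5] = 1/6;  [x^6] = 0.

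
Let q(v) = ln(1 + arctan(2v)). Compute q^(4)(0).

32

Compose series: expand the inner function first, then feed it into the outer expansion.
The coefficient of v^4 in the expansion is 4/3, so q^(4)(0) = 4! * (4/3) = 32.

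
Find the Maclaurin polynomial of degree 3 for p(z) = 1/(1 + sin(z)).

Substitute the inner expansion into the outer series and collect powers.
p(0) = 1
p′(0) = -1
p′′(0) = 2
p′′′(0) = -5
Dividing each by k! gives the coefficients c_0, ..., c_3.

-5*z^3/6 + z^2 - z + 1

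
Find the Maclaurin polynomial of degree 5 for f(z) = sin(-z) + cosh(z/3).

-z^5/120 + z^4/1944 + z^3/6 + z^2/18 - z + 1

Expand each term separately and add.
f(0) = 1
f′(0) = -1
f′′(0) = 1/9
f′′′(0) = 1
f^(4)(0) = 1/81
f^(5)(0) = -1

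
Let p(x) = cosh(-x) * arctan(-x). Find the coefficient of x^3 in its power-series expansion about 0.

-1/6

Expand each factor separately, then convolve coefficients.
[x^0] = 0;  [x^1] = -1;  [x^2] = 0;  [x^3] = -1/6.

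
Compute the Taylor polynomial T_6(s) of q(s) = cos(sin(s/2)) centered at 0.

Plug the Maclaurin series of the inner function into that of the outer and collect terms.
[s^0] = 1;  [s^1] = 0;  [s^2] = -1/8;  [s^3] = 0;  [s^4] = 5/384;  [s^5] = 0;  [s^6] = -37/46080.

-37*s^6/46080 + 5*s^4/384 - s^2/8 + 1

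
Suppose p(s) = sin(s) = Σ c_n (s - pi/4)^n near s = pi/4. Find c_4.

sqrt(2)/48

Apply the Taylor formula c_k = f^(k)(a)/k!.
p(pi/4) = sqrt(2)/2
p′(pi/4) = sqrt(2)/2
p′′(pi/4) = -sqrt(2)/2
p′′′(pi/4) = -sqrt(2)/2
p^(4)(pi/4) = sqrt(2)/2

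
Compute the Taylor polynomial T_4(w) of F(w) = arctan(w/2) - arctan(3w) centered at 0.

Combine the two series term by term.

215*w^3/24 - 5*w/2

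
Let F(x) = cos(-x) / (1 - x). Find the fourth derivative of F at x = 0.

13

Use 1/(1 - r) = Σ r^k on the denominator, then take the Cauchy product.
The coefficient of x^4 in the expansion is 13/24, so F^(4)(0) = 4! * (13/24) = 13.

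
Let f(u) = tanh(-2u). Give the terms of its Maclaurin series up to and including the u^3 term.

8*u^3/3 - 2*u

f(0) = 0
f′(0) = -2
f′′(0) = 0
f′′′(0) = 16
Dividing each by k! gives the coefficients c_0, ..., c_3.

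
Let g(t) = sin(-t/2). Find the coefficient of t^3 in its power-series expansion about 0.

Apply the Taylor formula c_k = f^(k)(a)/k!.
[t^0] = 0;  [t^1] = -1/2;  [t^2] = 0;  [t^3] = 1/48.
So c_3 = g′′′(0)/3! = 1/48.

1/48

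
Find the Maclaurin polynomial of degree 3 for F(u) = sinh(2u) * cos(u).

u^3/3 + 2*u

Write out both Maclaurin series and multiply, keeping only the needed powers.
[u^0] = 0;  [u^1] = 2;  [u^2] = 0;  [u^3] = 1/3.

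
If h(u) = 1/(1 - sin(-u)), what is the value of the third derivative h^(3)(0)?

-5

Plug the Maclaurin series of the inner function into that of the outer and collect terms.
From the series, [u^3] h = -5/6; multiply by 3! = 6 to get -5.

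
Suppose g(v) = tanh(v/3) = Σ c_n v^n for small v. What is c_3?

-1/81

[v^0] = 0;  [v^1] = 1/3;  [v^2] = 0;  [v^3] = -1/81.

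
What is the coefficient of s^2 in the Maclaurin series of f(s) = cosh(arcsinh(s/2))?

Compose series: expand the inner function first, then feed it into the outer expansion.
f(0) = 1
f′(0) = 0
f′′(0) = 1/4

1/8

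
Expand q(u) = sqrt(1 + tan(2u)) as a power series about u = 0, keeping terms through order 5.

Let u equal the inner series; expand the outer function in u and truncate.
[u^0] = 1;  [u^1] = 1;  [u^2] = -1/2;  [u^3] = 11/6;  [u^4] = -47/24;  [u^5] = 601/120.

601*u^5/120 - 47*u^4/24 + 11*u^3/6 - u^2/2 + u + 1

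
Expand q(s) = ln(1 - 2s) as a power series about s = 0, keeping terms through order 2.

-2*s^2 - 2*s

Use the known series and substitute for the argument.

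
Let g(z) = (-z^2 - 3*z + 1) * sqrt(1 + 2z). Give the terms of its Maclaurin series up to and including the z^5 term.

9*z^5/4 - 13*z^4/8 + z^3 - 9*z^2/2 - 2*z + 1

Shift and add copies of the series according to the polynomial's terms.
g(0) = 1
g′(0) = -2
g′′(0) = -9
g′′′(0) = 6
g^(4)(0) = -39
g^(5)(0) = 270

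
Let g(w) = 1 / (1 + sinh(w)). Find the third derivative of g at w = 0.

-7

Expand as Σ (-1)^k u^k with u equal to the inner function's series.
From the series, [w^3] g = -7/6; multiply by 3! = 6 to get -7.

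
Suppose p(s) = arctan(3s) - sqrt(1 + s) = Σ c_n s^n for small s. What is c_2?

1/8

Expand each term separately and add.
p(0) = -1
p′(0) = 5/2
p′′(0) = 1/4
So c_2 = p′′(0)/2! = 1/8.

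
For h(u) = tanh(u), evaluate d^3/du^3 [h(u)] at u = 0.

-2

The coefficient of u^3 in the expansion is -1/3, so h′′′(0) = 3! * (-1/3) = -2.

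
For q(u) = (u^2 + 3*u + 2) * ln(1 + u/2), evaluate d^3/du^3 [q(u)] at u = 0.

Multiply each power in the prefactor through the base expansion.
From the series, [u^3] q = 5/24; multiply by 3! = 6 to get 5/4.

5/4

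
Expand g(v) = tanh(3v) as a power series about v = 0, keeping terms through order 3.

[v^0] = 0;  [v^1] = 3;  [v^2] = 0;  [v^3] = -9.

-9*v^3 + 3*v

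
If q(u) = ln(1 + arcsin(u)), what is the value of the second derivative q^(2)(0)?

-1

Plug the Maclaurin series of the inner function into that of the outer and collect terms.
The coefficient of u^2 in the expansion is -1/2, so q′′(0) = 2! * (-1/2) = -1.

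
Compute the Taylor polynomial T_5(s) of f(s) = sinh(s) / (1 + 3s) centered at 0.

9901*s^5/120 - 55*s^4/2 + 55*s^3/6 - 3*s^2 + s

Take the Cauchy product of the two expansions.
f(0) = 0
f′(0) = 1
f′′(0) = -6
f′′′(0) = 55
f^(4)(0) = -660
f^(5)(0) = 9901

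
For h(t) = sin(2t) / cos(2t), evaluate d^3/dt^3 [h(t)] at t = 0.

Divide the numerator series by the denominator series (power-series long division).
From the series, [t^3] h = 8/3; multiply by 3! = 6 to get 16.

16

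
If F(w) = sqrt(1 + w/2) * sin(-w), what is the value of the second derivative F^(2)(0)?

-1/2

Multiply the two series term by term and collect like powers.
From the series, [w^2] F = -1/4; multiply by 2! = 2 to get -1/2.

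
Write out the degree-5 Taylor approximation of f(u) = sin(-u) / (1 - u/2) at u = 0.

-7*u^5/240 - u^4/24 - u^3/12 - u^2/2 - u

Take the Cauchy product of the two expansions.
[u^0] = 0;  [u^1] = -1;  [u^2] = -1/2;  [u^3] = -1/12;  [u^4] = -1/24;  [u^5] = -7/240.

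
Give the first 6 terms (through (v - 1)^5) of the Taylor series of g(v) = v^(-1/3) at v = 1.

-91*(v - 1)^5/729 + 35*(v - 1)^4/243 - 14*(v - 1)^3/81 + 2*(v - 1)^2/9 - (v - 1)/3 + 1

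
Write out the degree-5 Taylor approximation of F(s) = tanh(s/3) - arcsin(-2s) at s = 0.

Add the two expansions coefficient-wise.

1750*s^5/729 + 107*s^3/81 + 7*s/3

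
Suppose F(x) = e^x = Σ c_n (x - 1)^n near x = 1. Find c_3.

e/6

Use the known series and substitute for the argument.
F(1) = e
F′(1) = e
F′′(1) = e
F′′′(1) = e
Then c_k = F^(k)(1)/k! gives each Taylor coefficient.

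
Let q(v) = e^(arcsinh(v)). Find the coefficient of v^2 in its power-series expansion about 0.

1/2

Plug the Maclaurin series of the inner function into that of the outer and collect terms.
So c_2 = q′′(0)/2! = 1/2.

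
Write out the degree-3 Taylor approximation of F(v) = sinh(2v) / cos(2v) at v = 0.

Write the quotient as an unknown series and match coefficients against numerator = denominator · series.
[v^0] = 0;  [v^1] = 2;  [v^2] = 0;  [v^3] = 16/3.

16*v^3/3 + 2*v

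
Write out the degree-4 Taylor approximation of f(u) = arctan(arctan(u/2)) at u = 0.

-u^3/12 + u/2

Compose series: expand the inner function first, then feed it into the outer expansion.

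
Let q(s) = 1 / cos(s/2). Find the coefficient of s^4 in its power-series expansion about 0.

Invert the denominator's series and multiply.
So c_4 = q^(4)(0)/4! = 5/384.

5/384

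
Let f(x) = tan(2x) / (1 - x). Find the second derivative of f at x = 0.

4

Expand each factor separately, then convolve coefficients.
The coefficient of x^2 in the expansion is 2, so f′′(0) = 2! * (2) = 4.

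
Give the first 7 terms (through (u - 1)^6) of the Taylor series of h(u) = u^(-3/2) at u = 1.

3003*(u - 1)^6/1024 - 693*(u - 1)^5/256 + 315*(u - 1)^4/128 - 35*(u - 1)^3/16 + 15*(u - 1)^2/8 - 3*(u - 1)/2 + 1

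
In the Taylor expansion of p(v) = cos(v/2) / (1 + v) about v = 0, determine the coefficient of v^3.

-7/8

Expand each factor separately, then convolve coefficients.
[v^0] = 1;  [v^1] = -1;  [v^2] = 7/8;  [v^3] = -7/8.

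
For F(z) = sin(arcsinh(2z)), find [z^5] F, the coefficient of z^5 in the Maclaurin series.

Let u equal the inner series; expand the outer function in u and truncate.
[z^0] = 0;  [z^1] = 2;  [z^2] = 0;  [z^3] = -8/3;  [z^4] = 0;  [z^5] = 16/3.
So c_5 = F^(5)(0)/5! = 16/3.

16/3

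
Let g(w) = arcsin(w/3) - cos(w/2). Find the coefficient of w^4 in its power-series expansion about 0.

-1/384

Combine the two series term by term.
g(0) = -1
g′(0) = 1/3
g′′(0) = 1/4
g′′′(0) = 1/27
g^(4)(0) = -1/16
So c_4 = g^(4)(0)/4! = -1/384.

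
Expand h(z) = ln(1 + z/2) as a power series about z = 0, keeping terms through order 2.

h(0) = 0
h′(0) = 1/2
h′′(0) = -1/4
Then c_k = h^(k)(0)/k! gives each Taylor coefficient.

-z^2/8 + z/2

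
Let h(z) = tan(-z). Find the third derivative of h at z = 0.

The coefficient of z^3 in the expansion is -1/3, so h′′′(0) = 3! * (-1/3) = -2.

-2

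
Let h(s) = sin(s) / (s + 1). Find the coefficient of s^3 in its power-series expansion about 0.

5/6

Expand 1/(denominator) as a geometric series and multiply by the numerator's series.
So c_3 = h′′′(0)/3! = 5/6.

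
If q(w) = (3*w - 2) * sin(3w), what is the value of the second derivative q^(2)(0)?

18

Distribute the polynomial across the series and collect like powers.
The coefficient of w^2 in the expansion is 9, so q′′(0) = 2! * (9) = 18.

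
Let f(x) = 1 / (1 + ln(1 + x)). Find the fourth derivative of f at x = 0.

Use the geometric series for the reciprocal, then substitute.
The coefficient of x^4 in the expansion is 11/3, so f^(4)(0) = 4! * (11/3) = 88.

88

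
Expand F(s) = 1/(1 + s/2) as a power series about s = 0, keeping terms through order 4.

[s^0] = 1;  [s^1] = -1/2;  [s^2] = 1/4;  [s^3] = -1/8;  [s^4] = 1/16.

s^4/16 - s^3/8 + s^2/4 - s/2 + 1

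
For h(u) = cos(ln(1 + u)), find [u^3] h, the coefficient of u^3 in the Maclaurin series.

Substitute the inner expansion into the outer series and collect powers.
h(0) = 1
h′(0) = 0
h′′(0) = -1
h′′′(0) = 3

1/2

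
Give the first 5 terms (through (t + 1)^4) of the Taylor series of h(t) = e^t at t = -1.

(t + 1)^4*e^(-1)/24 + (t + 1)^3*e^(-1)/6 + (t + 1)^2*e^(-1)/2 + (t + 1)*e^(-1) + e^(-1)

Compute the successive derivatives at the expansion point and divide by k!.
h(-1) = e^(-1)
h′(-1) = e^(-1)
h′′(-1) = e^(-1)
h′′′(-1) = e^(-1)
h^(4)(-1) = e^(-1)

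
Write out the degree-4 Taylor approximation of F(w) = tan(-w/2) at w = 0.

-w^3/24 - w/2

[w^0] = 0;  [w^1] = -1/2;  [w^2] = 0;  [w^3] = -1/24;  [w^4] = 0.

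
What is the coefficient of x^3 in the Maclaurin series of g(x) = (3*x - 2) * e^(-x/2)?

Shift and add copies of the series according to the polynomial's terms.
[x^0] = -2;  [x^1] = 4;  [x^2] = -7/4;  [x^3] = 5/12.

5/12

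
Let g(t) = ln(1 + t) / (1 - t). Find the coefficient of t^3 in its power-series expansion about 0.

Take the Cauchy product of the two expansions.
g(0) = 0
g′(0) = 1
g′′(0) = 1
g′′′(0) = 5

5/6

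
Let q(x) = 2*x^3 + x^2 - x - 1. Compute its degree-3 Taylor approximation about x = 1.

2*(x - 1)^3 + 7*(x - 1)^2 + 7*(x - 1) + 1

Use the known series and substitute for the argument.
q(1) = 1
q′(1) = 7
q′′(1) = 14
q′′′(1) = 12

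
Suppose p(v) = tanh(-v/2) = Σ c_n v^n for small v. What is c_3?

1/24

p(0) = 0
p′(0) = -1/2
p′′(0) = 0
p′′′(0) = 1/4
So c_3 = p′′′(0)/3! = 1/24.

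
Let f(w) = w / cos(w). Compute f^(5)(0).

25

Write the quotient as an unknown series and match coefficients against numerator = denominator · series.
From the series, [w^5] f = 5/24; multiply by 5! = 120 to get 25.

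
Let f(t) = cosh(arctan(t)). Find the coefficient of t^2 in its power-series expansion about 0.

Compose series: expand the inner function first, then feed it into the outer expansion.
f(0) = 1
f′(0) = 0
f′′(0) = 1
So c_2 = f′′(0)/2! = 1/2.

1/2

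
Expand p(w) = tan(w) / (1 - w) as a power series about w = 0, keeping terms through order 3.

Expand each factor separately, then convolve coefficients.
p(0) = 0
p′(0) = 1
p′′(0) = 2
p′′′(0) = 8
Dividing each by k! gives the coefficients c_0, ..., c_3.

4*w^3/3 + w^2 + w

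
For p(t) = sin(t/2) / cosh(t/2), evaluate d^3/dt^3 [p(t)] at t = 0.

-1/2

Divide the numerator series by the denominator series (power-series long division).
From the series, [t^3] p = -1/12; multiply by 3! = 6 to get -1/2.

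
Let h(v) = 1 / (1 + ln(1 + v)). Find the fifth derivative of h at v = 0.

Write 1/(1+u) = 1 - u + u^2 - u^3 + ... and substitute the series for u.
The coefficient of v^5 in the expansion is -347/60, so h^(5)(0) = 5! * (-347/60) = -694.

-694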